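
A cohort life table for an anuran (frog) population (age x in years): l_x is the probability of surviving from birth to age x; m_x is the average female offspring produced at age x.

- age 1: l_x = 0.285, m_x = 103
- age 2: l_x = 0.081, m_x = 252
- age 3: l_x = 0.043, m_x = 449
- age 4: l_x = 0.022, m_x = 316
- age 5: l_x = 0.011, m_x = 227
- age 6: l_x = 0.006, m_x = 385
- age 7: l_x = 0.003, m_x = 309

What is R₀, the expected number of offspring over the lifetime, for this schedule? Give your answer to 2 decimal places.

81.76

R₀ = Σ l_x m_x:
  age 1: 0.285 × 103 = 29.3550
  age 2: 0.081 × 252 = 20.4120
  age 3: 0.043 × 449 = 19.3070
  age 4: 0.022 × 316 = 6.9520
  age 5: 0.011 × 227 = 2.4970
  age 6: 0.006 × 385 = 2.3100
  age 7: 0.003 × 309 = 0.9270
R₀ = 29.3550 + 20.4120 + 19.3070 + 6.9520 + 2.4970 + 2.3100 + 0.9270 = 81.7600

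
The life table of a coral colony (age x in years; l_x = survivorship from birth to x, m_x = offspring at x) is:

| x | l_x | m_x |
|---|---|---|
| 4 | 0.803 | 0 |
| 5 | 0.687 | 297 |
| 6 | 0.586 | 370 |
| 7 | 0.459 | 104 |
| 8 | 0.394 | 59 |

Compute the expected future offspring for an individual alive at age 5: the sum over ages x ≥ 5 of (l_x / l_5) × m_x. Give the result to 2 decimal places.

l_5 = 0.687. Conditional survival from age 5 to x is l_x / l_5.
  x=5: (0.687/0.687) × 297 = 297.0000
  x=6: (0.586/0.687) × 370 = 315.6041
  x=7: (0.459/0.687) × 104 = 69.4847
  x=8: (0.394/0.687) × 59 = 33.8370
Sum = 297.0000 + 315.6041 + 69.4847 + 33.8370 = 715.9258

715.93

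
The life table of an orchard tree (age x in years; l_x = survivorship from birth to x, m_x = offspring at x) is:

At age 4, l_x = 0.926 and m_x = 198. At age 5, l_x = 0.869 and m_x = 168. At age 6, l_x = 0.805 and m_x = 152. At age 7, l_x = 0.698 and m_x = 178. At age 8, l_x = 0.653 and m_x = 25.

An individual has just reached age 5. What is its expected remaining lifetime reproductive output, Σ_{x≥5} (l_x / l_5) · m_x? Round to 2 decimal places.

l_5 = 0.869. Conditional survival from age 5 to x is l_x / l_5.
  x=5: (0.869/0.869) × 168 = 168.0000
  x=6: (0.805/0.869) × 152 = 140.8055
  x=7: (0.698/0.869) × 178 = 142.9735
  x=8: (0.653/0.869) × 25 = 18.7860
Sum = 168.0000 + 140.8055 + 142.9735 + 18.7860 = 470.5650

470.57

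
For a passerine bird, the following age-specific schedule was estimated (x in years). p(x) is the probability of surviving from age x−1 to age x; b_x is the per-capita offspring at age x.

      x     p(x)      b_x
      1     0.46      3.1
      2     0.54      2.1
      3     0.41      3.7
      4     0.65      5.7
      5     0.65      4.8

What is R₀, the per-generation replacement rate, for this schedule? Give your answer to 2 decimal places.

2.91

Survivorship from birth: l_x = p_1·p_2·…·p_x.
  l_1 = 0.46000
  l_2 = 0.24840
  l_3 = 0.10184
  l_4 = 0.06620
  l_5 = 0.04303
R₀ = Σ l_x b_x:
  age 1: 0.46000 × 3.1 = 1.4260
  age 2: 0.24840 × 2.1 = 0.5216
  age 3: 0.10184 × 3.7 = 0.3768
  age 4: 0.06620 × 5.7 = 0.3773
  age 5: 0.04303 × 4.8 = 0.2065
R₀ = 1.4260 + 0.5216 + 0.3768 + 0.3773 + 0.2065 = 2.9083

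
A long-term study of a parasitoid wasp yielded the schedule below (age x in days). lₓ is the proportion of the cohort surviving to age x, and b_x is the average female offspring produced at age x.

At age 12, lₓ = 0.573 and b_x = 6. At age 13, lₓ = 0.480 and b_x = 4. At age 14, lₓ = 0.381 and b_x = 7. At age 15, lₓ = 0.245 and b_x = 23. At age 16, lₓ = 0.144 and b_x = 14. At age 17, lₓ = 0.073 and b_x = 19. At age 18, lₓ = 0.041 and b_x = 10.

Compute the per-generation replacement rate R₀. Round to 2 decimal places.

R₀ = Σ lₓ b_x:
  age 12: 0.573 × 6 = 3.4380
  age 13: 0.480 × 4 = 1.9200
  age 14: 0.381 × 7 = 2.6670
  age 15: 0.245 × 23 = 5.6350
  age 16: 0.144 × 14 = 2.0160
  age 17: 0.073 × 19 = 1.3870
  age 18: 0.041 × 10 = 0.4100
R₀ = 3.4380 + 1.9200 + 2.6670 + 5.6350 + 2.0160 + 1.3870 + 0.4100 = 17.4730

17.47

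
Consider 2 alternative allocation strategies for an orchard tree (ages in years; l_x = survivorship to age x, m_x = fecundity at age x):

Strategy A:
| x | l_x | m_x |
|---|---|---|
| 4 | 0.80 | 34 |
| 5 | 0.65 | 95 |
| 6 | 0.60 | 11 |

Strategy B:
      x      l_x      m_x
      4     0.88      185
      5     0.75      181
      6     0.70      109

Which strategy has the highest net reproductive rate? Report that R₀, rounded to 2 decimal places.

374.85

Strategy A: R₀ = 0.80×34 + 0.65×95 + 0.60×11 = 95.5500
Strategy B: R₀ = 0.88×185 + 0.75×181 + 0.70×109 = 374.8500
Highest R₀: strategy B with 374.8500.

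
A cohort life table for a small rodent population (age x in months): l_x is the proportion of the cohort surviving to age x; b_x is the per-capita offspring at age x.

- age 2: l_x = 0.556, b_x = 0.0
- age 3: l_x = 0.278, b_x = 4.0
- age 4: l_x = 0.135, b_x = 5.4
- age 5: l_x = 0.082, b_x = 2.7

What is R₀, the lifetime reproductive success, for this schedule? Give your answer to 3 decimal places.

R₀ = Σ l_x b_x:
  age 2: 0.556 × 0.0 = 0.0000
  age 3: 0.278 × 4.0 = 1.1120
  age 4: 0.135 × 5.4 = 0.7290
  age 5: 0.082 × 2.7 = 0.2214
R₀ = 0.0000 + 1.1120 + 0.7290 + 0.2214 = 2.0624

2.062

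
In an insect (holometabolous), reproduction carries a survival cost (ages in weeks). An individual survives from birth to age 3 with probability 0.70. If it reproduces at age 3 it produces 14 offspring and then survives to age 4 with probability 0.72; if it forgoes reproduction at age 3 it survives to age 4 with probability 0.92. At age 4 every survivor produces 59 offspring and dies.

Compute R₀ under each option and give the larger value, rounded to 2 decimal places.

39.54

breed at age 3: R₀ = 0.70 × (14 + 0.72 × 59) = 0.70 × 56.4800 = 39.5360
delay to age 4: R₀ = 0.70 × (0.92 × 59) = 0.70 × 54.2800 = 37.9960
Higher: breed at age 3 (39.5360).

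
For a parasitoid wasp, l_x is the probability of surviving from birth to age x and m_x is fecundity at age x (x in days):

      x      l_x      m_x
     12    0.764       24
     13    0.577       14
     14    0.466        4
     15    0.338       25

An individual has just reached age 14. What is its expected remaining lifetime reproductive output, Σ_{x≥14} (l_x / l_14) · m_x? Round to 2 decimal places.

l_14 = 0.466. Conditional survival from age 14 to x is l_x / l_14.
  x=14: (0.466/0.466) × 4 = 4.0000
  x=15: (0.338/0.466) × 25 = 18.1330
Sum = 4.0000 + 18.1330 = 22.1330

22.13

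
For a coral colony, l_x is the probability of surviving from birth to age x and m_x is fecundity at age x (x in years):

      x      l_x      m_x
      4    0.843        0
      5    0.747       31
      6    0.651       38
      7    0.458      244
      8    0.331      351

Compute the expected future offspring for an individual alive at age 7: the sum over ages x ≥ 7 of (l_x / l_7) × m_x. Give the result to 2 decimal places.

l_7 = 0.458. Conditional survival from age 7 to x is l_x / l_7.
  x=7: (0.458/0.458) × 244 = 244.0000
  x=8: (0.331/0.458) × 351 = 253.6703
Sum = 244.0000 + 253.6703 = 497.6703

497.67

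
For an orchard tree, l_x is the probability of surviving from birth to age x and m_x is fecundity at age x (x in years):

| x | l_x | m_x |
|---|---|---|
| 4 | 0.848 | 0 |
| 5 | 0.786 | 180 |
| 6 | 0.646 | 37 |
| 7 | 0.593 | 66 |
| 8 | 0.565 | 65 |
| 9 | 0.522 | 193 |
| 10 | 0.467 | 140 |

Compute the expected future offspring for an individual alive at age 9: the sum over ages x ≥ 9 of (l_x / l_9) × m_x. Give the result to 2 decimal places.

l_9 = 0.522. Conditional survival from age 9 to x is l_x / l_9.
  x=9: (0.522/0.522) × 193 = 193.0000
  x=10: (0.467/0.522) × 140 = 125.2490
Sum = 193.0000 + 125.2490 = 318.2490

318.25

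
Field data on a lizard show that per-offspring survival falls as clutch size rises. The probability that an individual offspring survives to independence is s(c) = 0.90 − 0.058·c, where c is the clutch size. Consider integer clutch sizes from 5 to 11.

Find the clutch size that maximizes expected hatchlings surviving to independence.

Expected hatchlings surviving to independence = c × s(c):
  c=5: 5 × 0.610 = 3.050
  c=6: 6 × 0.552 = 3.312
  c=7: 7 × 0.494 = 3.458
  c=8: 8 × 0.436 = 3.488
  c=9: 9 × 0.378 = 3.402
  c=10: 10 × 0.320 = 3.200
  c=11: 11 × 0.262 = 2.882
Maximum at c = 8 (3.488 hatchlings surviving to independence).

8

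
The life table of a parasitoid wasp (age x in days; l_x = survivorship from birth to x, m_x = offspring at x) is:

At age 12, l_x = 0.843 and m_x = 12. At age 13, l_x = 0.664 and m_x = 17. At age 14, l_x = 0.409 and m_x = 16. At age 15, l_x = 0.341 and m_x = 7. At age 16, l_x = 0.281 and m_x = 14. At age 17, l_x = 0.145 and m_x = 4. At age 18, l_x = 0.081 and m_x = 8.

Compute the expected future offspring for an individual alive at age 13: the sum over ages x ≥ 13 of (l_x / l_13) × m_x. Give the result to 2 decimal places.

38.22

l_13 = 0.664. Conditional survival from age 13 to x is l_x / l_13.
  x=13: (0.664/0.664) × 17 = 17.0000
  x=14: (0.409/0.664) × 16 = 9.8554
  x=15: (0.341/0.664) × 7 = 3.5949
  x=16: (0.281/0.664) × 14 = 5.9247
  x=17: (0.145/0.664) × 4 = 0.8735
  x=18: (0.081/0.664) × 8 = 0.9759
Sum = 17.0000 + 9.8554 + 3.5949 + 5.9247 + 0.8735 + 0.9759 = 38.2244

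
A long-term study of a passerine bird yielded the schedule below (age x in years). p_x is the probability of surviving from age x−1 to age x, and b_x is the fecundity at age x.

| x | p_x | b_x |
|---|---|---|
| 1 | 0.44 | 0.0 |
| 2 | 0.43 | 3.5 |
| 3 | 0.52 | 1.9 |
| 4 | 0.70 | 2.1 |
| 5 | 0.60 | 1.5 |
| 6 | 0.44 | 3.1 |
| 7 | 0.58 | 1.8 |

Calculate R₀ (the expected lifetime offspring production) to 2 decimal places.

1.13

Survivorship from birth: l_x = p_1·p_2·…·p_x.
  l_1 = 0.44000
  l_2 = 0.18920
  l_3 = 0.09838
  l_4 = 0.06887
  l_5 = 0.04132
  l_6 = 0.01818
  l_7 = 0.01055
R₀ = Σ l_x b_x:
  age 1: 0.44000 × 0.0 = 0.0000
  age 2: 0.18920 × 3.5 = 0.6622
  age 3: 0.09838 × 1.9 = 0.1869
  age 4: 0.06887 × 2.1 = 0.1446
  age 5: 0.04132 × 1.5 = 0.0620
  age 6: 0.01818 × 3.1 = 0.0564
  age 7: 0.01055 × 1.8 = 0.0190
R₀ = 0.0000 + 0.6622 + 0.1869 + 0.1446 + 0.0620 + 0.0564 + 0.0190 = 1.1311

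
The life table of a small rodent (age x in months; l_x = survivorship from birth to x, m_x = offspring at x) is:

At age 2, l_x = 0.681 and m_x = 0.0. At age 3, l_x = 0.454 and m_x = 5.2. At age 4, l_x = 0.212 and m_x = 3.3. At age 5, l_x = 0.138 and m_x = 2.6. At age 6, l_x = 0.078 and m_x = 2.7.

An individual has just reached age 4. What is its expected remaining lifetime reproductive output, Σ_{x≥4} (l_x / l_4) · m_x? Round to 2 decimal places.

5.99

l_4 = 0.212. Conditional survival from age 4 to x is l_x / l_4.
  x=4: (0.212/0.212) × 3.3 = 3.3000
  x=5: (0.138/0.212) × 2.6 = 1.6925
  x=6: (0.078/0.212) × 2.7 = 0.9934
Sum = 3.3000 + 1.6925 + 0.9934 = 5.9858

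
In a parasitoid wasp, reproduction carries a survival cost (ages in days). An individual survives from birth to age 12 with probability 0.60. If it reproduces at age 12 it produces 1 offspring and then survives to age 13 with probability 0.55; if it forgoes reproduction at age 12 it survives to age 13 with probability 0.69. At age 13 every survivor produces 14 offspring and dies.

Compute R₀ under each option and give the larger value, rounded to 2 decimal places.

breed at age 12: R₀ = 0.60 × (1 + 0.55 × 14) = 0.60 × 8.7000 = 5.2200
delay to age 13: R₀ = 0.60 × (0.69 × 14) = 0.60 × 9.6600 = 5.7960
Higher: delay to age 13 (5.7960).

5.80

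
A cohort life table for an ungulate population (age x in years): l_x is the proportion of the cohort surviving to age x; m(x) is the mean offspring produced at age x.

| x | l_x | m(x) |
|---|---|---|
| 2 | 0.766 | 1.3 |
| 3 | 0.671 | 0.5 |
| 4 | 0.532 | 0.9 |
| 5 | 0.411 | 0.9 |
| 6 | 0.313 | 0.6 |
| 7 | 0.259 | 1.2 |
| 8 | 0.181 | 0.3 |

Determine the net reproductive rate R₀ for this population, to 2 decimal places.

R₀ = Σ l_x m(x):
  age 2: 0.766 × 1.3 = 0.9958
  age 3: 0.671 × 0.5 = 0.3355
  age 4: 0.532 × 0.9 = 0.4788
  age 5: 0.411 × 0.9 = 0.3699
  age 6: 0.313 × 0.6 = 0.1878
  age 7: 0.259 × 1.2 = 0.3108
  age 8: 0.181 × 0.3 = 0.0543
R₀ = 0.9958 + 0.3355 + 0.4788 + 0.3699 + 0.1878 + 0.3108 + 0.0543 = 2.7329

2.73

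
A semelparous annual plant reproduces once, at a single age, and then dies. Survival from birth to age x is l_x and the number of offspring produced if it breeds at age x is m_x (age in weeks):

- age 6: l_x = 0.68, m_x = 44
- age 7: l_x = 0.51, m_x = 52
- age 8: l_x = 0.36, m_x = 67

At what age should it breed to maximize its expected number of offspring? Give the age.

6

Expected offspring if breeding at age x = l_x × m_x:
  age 6: 0.68 × 44 = 29.920
  age 7: 0.51 × 52 = 26.520
  age 8: 0.36 × 67 = 24.120
Maximum at age 6 (29.920).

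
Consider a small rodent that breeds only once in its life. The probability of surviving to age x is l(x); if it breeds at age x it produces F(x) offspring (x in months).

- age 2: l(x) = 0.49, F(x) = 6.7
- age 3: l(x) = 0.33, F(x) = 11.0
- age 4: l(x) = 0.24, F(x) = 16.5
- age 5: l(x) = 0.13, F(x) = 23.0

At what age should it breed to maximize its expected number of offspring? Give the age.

4

Expected offspring if breeding at age x = l(x) × F(x):
  age 2: 0.49 × 6.7 = 3.283
  age 3: 0.33 × 11.0 = 3.630
  age 4: 0.24 × 16.5 = 3.960
  age 5: 0.13 × 23.0 = 2.990
Maximum at age 4 (3.960).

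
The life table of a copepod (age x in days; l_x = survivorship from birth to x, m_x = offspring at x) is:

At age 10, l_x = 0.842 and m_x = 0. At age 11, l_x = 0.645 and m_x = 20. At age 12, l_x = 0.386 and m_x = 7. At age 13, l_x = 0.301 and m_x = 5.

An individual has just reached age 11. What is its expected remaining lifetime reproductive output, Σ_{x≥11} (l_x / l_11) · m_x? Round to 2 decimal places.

26.52

l_11 = 0.645. Conditional survival from age 11 to x is l_x / l_11.
  x=11: (0.645/0.645) × 20 = 20.0000
  x=12: (0.386/0.645) × 7 = 4.1891
  x=13: (0.301/0.645) × 5 = 2.3333
Sum = 20.0000 + 4.1891 + 2.3333 = 26.5225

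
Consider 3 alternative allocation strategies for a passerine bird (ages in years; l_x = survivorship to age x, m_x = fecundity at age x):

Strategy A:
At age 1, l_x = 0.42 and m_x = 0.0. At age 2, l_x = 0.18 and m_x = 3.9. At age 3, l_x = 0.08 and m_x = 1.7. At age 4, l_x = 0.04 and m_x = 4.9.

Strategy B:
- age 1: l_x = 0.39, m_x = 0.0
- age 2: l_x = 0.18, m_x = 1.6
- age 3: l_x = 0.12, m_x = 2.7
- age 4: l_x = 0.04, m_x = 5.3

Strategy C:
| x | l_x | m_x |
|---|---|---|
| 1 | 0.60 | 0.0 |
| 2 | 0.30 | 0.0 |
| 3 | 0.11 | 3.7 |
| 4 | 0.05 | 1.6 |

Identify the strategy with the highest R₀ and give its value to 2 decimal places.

Strategy A: R₀ = 0.42×0.0 + 0.18×3.9 + 0.08×1.7 + 0.04×4.9 = 1.0340
Strategy B: R₀ = 0.39×0.0 + 0.18×1.6 + 0.12×2.7 + 0.04×5.3 = 0.8240
Strategy C: R₀ = 0.60×0.0 + 0.30×0.0 + 0.11×3.7 + 0.05×1.6 = 0.4870
Highest R₀: strategy A with 1.0340.

1.03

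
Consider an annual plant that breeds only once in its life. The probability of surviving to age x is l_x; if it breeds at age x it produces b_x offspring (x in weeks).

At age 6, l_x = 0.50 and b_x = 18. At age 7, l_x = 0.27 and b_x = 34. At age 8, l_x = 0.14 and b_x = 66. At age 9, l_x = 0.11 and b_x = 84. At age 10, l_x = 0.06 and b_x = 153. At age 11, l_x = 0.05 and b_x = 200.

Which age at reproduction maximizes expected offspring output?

11

Expected offspring if breeding at age x = l_x × b_x:
  age 6: 0.50 × 18 = 9.000
  age 7: 0.27 × 34 = 9.180
  age 8: 0.14 × 66 = 9.240
  age 9: 0.11 × 84 = 9.240
  age 10: 0.06 × 153 = 9.180
  age 11: 0.05 × 200 = 10.000
Maximum at age 11 (10.000).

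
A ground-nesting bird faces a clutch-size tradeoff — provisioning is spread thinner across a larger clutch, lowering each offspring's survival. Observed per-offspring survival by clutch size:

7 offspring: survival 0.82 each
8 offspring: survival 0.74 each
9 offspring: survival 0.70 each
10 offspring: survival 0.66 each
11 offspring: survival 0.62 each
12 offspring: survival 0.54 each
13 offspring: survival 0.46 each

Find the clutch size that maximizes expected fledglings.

Expected fledglings = c × s(c):
  c=7: 7 × 0.82 = 5.740
  c=8: 8 × 0.74 = 5.920
  c=9: 9 × 0.70 = 6.300
  c=10: 10 × 0.66 = 6.600
  c=11: 11 × 0.62 = 6.820
  c=12: 12 × 0.54 = 6.480
  c=13: 13 × 0.46 = 5.980
Maximum at c = 11 (6.820 fledglings).

11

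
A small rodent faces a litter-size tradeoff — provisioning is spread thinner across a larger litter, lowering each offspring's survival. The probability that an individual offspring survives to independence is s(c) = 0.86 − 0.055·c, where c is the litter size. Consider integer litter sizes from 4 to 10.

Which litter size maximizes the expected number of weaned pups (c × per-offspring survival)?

8

Expected weaned pups = c × s(c):
  c=4: 4 × 0.640 = 2.560
  c=5: 5 × 0.585 = 2.925
  c=6: 6 × 0.530 = 3.180
  c=7: 7 × 0.475 = 3.325
  c=8: 8 × 0.420 = 3.360
  c=9: 9 × 0.365 = 3.285
  c=10: 10 × 0.310 = 3.100
Maximum at c = 8 (3.360 weaned pups).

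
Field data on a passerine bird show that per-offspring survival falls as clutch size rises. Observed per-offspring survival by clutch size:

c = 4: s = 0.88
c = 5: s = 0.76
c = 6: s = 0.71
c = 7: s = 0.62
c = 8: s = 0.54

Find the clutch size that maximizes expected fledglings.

7

Expected fledglings = c × s(c):
  c=4: 4 × 0.88 = 3.520
  c=5: 5 × 0.76 = 3.800
  c=6: 6 × 0.71 = 4.260
  c=7: 7 × 0.62 = 4.340
  c=8: 8 × 0.54 = 4.320
Maximum at c = 7 (4.340 fledglings).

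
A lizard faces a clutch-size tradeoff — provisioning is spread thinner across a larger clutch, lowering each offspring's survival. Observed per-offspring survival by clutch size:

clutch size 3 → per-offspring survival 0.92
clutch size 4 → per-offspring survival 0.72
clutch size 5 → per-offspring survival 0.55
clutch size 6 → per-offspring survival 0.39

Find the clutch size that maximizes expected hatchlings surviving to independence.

Expected hatchlings surviving to independence = c × s(c):
  c=3: 3 × 0.92 = 2.760
  c=4: 4 × 0.72 = 2.880
  c=5: 5 × 0.55 = 2.750
  c=6: 6 × 0.39 = 2.340
Maximum at c = 4 (2.880 hatchlings surviving to independence).

4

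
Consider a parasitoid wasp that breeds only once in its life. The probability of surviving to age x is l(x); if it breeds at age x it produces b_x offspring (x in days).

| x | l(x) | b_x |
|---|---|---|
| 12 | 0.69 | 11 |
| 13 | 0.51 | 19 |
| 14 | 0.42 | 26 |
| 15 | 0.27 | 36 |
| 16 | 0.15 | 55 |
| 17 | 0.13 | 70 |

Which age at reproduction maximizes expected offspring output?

14

Expected offspring if breeding at age x = l(x) × b_x:
  age 12: 0.69 × 11 = 7.590
  age 13: 0.51 × 19 = 9.690
  age 14: 0.42 × 26 = 10.920
  age 15: 0.27 × 36 = 9.720
  age 16: 0.15 × 55 = 8.250
  age 17: 0.13 × 70 = 9.100
Maximum at age 14 (10.920).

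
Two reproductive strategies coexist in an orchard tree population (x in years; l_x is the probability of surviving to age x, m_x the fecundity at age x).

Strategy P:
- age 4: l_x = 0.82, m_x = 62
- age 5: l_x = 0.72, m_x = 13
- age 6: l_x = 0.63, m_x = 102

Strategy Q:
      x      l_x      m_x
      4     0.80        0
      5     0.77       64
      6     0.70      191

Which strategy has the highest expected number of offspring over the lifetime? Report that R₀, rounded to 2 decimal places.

Strategy P: R₀ = 0.82×62 + 0.72×13 + 0.63×102 = 124.4600
Strategy Q: R₀ = 0.80×0 + 0.77×64 + 0.70×191 = 182.9800
Highest R₀: strategy Q with 182.9800.

182.98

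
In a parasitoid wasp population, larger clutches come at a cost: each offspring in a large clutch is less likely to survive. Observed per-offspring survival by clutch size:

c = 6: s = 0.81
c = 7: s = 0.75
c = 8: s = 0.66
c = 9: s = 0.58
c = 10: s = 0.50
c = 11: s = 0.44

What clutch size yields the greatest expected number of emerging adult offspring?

8

Expected emerging adult offspring = c × s(c):
  c=6: 6 × 0.81 = 4.860
  c=7: 7 × 0.75 = 5.250
  c=8: 8 × 0.66 = 5.280
  c=9: 9 × 0.58 = 5.220
  c=10: 10 × 0.50 = 5.000
  c=11: 11 × 0.44 = 4.840
Maximum at c = 8 (5.280 emerging adult offspring).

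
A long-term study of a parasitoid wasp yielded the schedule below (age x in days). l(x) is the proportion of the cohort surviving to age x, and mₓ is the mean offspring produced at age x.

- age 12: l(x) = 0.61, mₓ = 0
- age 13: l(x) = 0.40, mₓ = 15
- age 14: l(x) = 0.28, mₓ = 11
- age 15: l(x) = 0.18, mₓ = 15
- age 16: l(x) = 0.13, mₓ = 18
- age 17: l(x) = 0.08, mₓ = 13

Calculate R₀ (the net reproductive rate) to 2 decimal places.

15.16

R₀ = Σ l(x) mₓ:
  age 12: 0.61 × 0 = 0.0000
  age 13: 0.40 × 15 = 6.0000
  age 14: 0.28 × 11 = 3.0800
  age 15: 0.18 × 15 = 2.7000
  age 16: 0.13 × 18 = 2.3400
  age 17: 0.08 × 13 = 1.0400
R₀ = 0.0000 + 6.0000 + 3.0800 + 2.7000 + 2.3400 + 1.0400 = 15.1600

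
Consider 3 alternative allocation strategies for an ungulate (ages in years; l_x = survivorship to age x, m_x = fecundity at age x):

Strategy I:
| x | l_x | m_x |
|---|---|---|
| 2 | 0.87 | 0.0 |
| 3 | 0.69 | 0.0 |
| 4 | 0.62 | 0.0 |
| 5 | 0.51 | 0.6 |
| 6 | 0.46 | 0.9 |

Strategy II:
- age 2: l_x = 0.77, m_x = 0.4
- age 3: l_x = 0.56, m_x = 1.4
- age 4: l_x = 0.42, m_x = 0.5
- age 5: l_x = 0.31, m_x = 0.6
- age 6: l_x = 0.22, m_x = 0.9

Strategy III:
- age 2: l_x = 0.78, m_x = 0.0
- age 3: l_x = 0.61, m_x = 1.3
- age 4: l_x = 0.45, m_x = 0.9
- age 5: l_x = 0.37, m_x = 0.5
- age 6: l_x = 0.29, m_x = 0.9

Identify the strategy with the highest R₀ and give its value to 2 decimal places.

1.69

Strategy I: R₀ = 0.87×0.0 + 0.69×0.0 + 0.62×0.0 + 0.51×0.6 + 0.46×0.9 = 0.7200
Strategy II: R₀ = 0.77×0.4 + 0.56×1.4 + 0.42×0.5 + 0.31×0.6 + 0.22×0.9 = 1.6860
Strategy III: R₀ = 0.78×0.0 + 0.61×1.3 + 0.45×0.9 + 0.37×0.5 + 0.29×0.9 = 1.6440
Highest R₀: strategy II with 1.6860.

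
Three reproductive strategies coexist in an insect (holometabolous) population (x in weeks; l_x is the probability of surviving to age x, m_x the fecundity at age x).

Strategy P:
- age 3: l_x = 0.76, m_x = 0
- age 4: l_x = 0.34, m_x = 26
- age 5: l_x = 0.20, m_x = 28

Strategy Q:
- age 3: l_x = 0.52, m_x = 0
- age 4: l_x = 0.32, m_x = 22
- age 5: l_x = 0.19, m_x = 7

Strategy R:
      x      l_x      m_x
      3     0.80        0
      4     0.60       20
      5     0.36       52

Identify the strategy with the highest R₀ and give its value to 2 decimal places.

30.72

Strategy P: R₀ = 0.76×0 + 0.34×26 + 0.20×28 = 14.4400
Strategy Q: R₀ = 0.52×0 + 0.32×22 + 0.19×7 = 8.3700
Strategy R: R₀ = 0.80×0 + 0.60×20 + 0.36×52 = 30.7200
Highest R₀: strategy R with 30.7200.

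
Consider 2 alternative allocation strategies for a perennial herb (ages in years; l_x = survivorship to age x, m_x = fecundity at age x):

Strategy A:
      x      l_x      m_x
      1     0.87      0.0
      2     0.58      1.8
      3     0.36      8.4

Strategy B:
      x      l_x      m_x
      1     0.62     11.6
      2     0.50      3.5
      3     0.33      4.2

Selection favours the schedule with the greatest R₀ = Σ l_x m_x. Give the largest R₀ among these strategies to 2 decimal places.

10.33

Strategy A: R₀ = 0.87×0.0 + 0.58×1.8 + 0.36×8.4 = 4.0680
Strategy B: R₀ = 0.62×11.6 + 0.50×3.5 + 0.33×4.2 = 10.3280
Highest R₀: strategy B with 10.3280.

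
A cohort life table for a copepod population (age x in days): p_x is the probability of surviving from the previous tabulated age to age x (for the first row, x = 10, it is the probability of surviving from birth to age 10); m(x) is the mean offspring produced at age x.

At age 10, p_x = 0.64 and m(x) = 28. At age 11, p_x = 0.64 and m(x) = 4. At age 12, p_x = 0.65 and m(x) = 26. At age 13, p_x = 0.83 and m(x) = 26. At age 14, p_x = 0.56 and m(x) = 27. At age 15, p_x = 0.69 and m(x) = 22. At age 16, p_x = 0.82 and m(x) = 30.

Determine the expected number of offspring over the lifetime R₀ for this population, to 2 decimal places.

Survivorship from birth: l_x = p_10·p_11·…·p_x.
  l_10 = 0.64000
  l_11 = 0.40960
  l_12 = 0.26624
  l_13 = 0.22098
  l_14 = 0.12375
  l_15 = 0.08539
  l_16 = 0.07002
R₀ = Σ l_x m(x):
  age 10: 0.64000 × 28 = 17.9200
  age 11: 0.40960 × 4 = 1.6384
  age 12: 0.26624 × 26 = 6.9222
  age 13: 0.22098 × 26 = 5.7455
  age 14: 0.12375 × 27 = 3.3413
  age 15: 0.08539 × 22 = 1.8786
  age 16: 0.07002 × 30 = 2.1006
R₀ = 17.9200 + 1.6384 + 6.9222 + 5.7455 + 3.3413 + 1.8786 + 2.1006 = 39.5466

39.55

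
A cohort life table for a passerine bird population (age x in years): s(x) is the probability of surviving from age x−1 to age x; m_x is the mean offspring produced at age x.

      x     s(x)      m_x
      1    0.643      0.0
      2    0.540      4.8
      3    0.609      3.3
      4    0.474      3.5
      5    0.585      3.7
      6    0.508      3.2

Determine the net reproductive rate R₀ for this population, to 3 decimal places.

3.028

Survivorship from birth: l_x = s_1·s_2·…·s_x.
  l_1 = 0.64300
  l_2 = 0.34722
  l_3 = 0.21146
  l_4 = 0.10023
  l_5 = 0.05863
  l_6 = 0.02979
R₀ = Σ l_x m_x:
  age 1: 0.64300 × 0.0 = 0.0000
  age 2: 0.34722 × 4.8 = 1.6667
  age 3: 0.21146 × 3.3 = 0.6978
  age 4: 0.10023 × 3.5 = 0.3508
  age 5: 0.05863 × 3.7 = 0.2169
  age 6: 0.02979 × 3.2 = 0.0953
R₀ = 0.0000 + 1.6667 + 0.6978 + 0.3508 + 0.2169 + 0.0953 = 3.0275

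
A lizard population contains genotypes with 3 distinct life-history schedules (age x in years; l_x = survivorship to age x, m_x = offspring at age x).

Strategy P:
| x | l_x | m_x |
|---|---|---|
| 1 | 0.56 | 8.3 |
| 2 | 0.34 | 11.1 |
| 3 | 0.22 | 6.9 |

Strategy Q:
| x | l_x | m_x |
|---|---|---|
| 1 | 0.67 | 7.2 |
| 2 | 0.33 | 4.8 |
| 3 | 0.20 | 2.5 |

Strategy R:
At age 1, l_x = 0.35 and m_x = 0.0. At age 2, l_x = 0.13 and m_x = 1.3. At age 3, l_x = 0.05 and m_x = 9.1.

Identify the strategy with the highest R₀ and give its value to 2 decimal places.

Strategy P: R₀ = 0.56×8.3 + 0.34×11.1 + 0.22×6.9 = 9.9400
Strategy Q: R₀ = 0.67×7.2 + 0.33×4.8 + 0.20×2.5 = 6.9080
Strategy R: R₀ = 0.35×0.0 + 0.13×1.3 + 0.05×9.1 = 0.6240
Highest R₀: strategy P with 9.9400.

9.94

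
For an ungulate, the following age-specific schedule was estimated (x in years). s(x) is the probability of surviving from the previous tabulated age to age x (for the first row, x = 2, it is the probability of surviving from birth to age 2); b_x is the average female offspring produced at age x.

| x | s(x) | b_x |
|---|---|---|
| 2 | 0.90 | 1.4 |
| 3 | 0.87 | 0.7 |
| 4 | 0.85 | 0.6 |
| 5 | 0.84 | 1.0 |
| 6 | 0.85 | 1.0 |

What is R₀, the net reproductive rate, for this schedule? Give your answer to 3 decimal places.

Survivorship from birth: l_x = s_2·s_3·…·s_x.
  l_2 = 0.90000
  l_3 = 0.78300
  l_4 = 0.66555
  l_5 = 0.55906
  l_6 = 0.47520
R₀ = Σ l_x b_x:
  age 2: 0.90000 × 1.4 = 1.2600
  age 3: 0.78300 × 0.7 = 0.5481
  age 4: 0.66555 × 0.6 = 0.3993
  age 5: 0.55906 × 1.0 = 0.5591
  age 6: 0.47520 × 1.0 = 0.4752
R₀ = 1.2600 + 0.5481 + 0.3993 + 0.5591 + 0.4752 = 3.2417

3.242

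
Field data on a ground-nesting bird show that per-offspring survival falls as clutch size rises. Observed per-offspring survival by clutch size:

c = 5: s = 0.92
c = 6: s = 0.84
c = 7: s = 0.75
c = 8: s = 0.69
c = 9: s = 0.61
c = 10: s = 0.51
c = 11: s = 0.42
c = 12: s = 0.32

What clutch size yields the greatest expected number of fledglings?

8

Expected fledglings = c × s(c):
  c=5: 5 × 0.92 = 4.600
  c=6: 6 × 0.84 = 5.040
  c=7: 7 × 0.75 = 5.250
  c=8: 8 × 0.69 = 5.520
  c=9: 9 × 0.61 = 5.490
  c=10: 10 × 0.51 = 5.100
  c=11: 11 × 0.42 = 4.620
  c=12: 12 × 0.32 = 3.840
Maximum at c = 8 (5.520 fledglings).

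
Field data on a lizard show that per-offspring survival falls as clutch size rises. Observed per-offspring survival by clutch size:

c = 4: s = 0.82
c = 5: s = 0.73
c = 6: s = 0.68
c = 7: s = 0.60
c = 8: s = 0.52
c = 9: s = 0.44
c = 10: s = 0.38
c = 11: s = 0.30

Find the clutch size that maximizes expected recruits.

Expected recruits = c × s(c):
  c=4: 4 × 0.82 = 3.280
  c=5: 5 × 0.73 = 3.650
  c=6: 6 × 0.68 = 4.080
  c=7: 7 × 0.60 = 4.200
  c=8: 8 × 0.52 = 4.160
  c=9: 9 × 0.44 = 3.960
  c=10: 10 × 0.38 = 3.800
  c=11: 11 × 0.30 = 3.300
Maximum at c = 7 (4.200 recruits).

7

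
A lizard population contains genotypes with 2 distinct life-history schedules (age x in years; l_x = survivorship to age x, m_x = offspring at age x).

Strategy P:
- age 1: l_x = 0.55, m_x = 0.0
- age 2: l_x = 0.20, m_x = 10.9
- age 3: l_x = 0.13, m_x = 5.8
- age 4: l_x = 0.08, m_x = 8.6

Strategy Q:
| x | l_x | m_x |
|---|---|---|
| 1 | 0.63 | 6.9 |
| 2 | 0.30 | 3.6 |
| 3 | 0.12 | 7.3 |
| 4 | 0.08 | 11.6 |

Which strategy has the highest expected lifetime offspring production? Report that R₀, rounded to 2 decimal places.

7.23

Strategy P: R₀ = 0.55×0.0 + 0.20×10.9 + 0.13×5.8 + 0.08×8.6 = 3.6220
Strategy Q: R₀ = 0.63×6.9 + 0.30×3.6 + 0.12×7.3 + 0.08×11.6 = 7.2310
Highest R₀: strategy Q with 7.2310.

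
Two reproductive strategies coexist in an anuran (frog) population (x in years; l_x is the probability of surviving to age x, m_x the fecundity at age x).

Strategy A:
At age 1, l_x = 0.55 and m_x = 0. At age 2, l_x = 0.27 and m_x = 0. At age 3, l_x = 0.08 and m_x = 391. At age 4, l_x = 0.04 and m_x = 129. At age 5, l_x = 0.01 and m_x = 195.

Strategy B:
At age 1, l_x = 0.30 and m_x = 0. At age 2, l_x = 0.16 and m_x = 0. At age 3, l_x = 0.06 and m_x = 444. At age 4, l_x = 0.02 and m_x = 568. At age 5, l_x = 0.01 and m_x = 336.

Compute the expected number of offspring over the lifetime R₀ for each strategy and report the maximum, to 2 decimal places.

41.36

Strategy A: R₀ = 0.55×0 + 0.27×0 + 0.08×391 + 0.04×129 + 0.01×195 = 38.3900
Strategy B: R₀ = 0.30×0 + 0.16×0 + 0.06×444 + 0.02×568 + 0.01×336 = 41.3600
Highest R₀: strategy B with 41.3600.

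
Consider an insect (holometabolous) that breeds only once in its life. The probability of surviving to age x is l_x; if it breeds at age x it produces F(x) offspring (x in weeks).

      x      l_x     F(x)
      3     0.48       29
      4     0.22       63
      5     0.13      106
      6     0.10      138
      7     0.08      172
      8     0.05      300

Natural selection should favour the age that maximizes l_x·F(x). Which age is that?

Expected offspring if breeding at age x = l_x × F(x):
  age 3: 0.48 × 29 = 13.920
  age 4: 0.22 × 63 = 13.860
  age 5: 0.13 × 106 = 13.780
  age 6: 0.10 × 138 = 13.800
  age 7: 0.08 × 172 = 13.760
  age 8: 0.05 × 300 = 15.000
Maximum at age 8 (15.000).

8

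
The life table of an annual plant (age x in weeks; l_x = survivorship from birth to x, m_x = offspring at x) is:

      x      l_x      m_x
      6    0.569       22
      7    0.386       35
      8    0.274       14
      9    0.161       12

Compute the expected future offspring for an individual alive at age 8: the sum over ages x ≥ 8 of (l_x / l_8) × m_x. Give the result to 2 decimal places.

21.05

l_8 = 0.274. Conditional survival from age 8 to x is l_x / l_8.
  x=8: (0.274/0.274) × 14 = 14.0000
  x=9: (0.161/0.274) × 12 = 7.0511
Sum = 14.0000 + 7.0511 = 21.0511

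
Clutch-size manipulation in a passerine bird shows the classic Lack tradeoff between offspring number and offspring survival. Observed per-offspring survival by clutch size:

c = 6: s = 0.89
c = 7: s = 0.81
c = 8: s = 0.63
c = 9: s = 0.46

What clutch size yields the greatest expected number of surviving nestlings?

7

Expected surviving nestlings = c × s(c):
  c=6: 6 × 0.89 = 5.340
  c=7: 7 × 0.81 = 5.670
  c=8: 8 × 0.63 = 5.040
  c=9: 9 × 0.46 = 4.140
Maximum at c = 7 (5.670 surviving nestlings).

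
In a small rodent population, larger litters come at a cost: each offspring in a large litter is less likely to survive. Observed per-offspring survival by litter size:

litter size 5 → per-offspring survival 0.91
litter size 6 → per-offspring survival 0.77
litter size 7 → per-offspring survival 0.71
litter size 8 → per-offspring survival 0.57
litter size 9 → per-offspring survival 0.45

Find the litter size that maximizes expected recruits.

Expected recruits = c × s(c):
  c=5: 5 × 0.91 = 4.550
  c=6: 6 × 0.77 = 4.620
  c=7: 7 × 0.71 = 4.970
  c=8: 8 × 0.57 = 4.560
  c=9: 9 × 0.45 = 4.050
Maximum at c = 7 (4.970 recruits).

7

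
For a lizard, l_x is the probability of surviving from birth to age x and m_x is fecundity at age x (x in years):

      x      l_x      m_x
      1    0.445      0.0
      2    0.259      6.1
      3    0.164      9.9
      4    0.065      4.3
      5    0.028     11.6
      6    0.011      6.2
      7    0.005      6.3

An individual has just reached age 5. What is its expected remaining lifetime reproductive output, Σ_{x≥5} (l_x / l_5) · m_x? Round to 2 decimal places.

15.16

l_5 = 0.028. Conditional survival from age 5 to x is l_x / l_5.
  x=5: (0.028/0.028) × 11.6 = 11.6000
  x=6: (0.011/0.028) × 6.2 = 2.4357
  x=7: (0.005/0.028) × 6.3 = 1.1250
Sum = 11.6000 + 2.4357 + 1.1250 = 15.1607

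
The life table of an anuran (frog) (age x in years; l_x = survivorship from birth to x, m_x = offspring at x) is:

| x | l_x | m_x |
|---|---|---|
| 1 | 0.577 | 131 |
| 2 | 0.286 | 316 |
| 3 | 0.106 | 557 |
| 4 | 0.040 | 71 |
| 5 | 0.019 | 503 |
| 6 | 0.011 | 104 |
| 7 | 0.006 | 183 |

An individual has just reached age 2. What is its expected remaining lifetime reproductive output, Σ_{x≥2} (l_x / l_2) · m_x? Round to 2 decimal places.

573.63

l_2 = 0.286. Conditional survival from age 2 to x is l_x / l_2.
  x=2: (0.286/0.286) × 316 = 316.0000
  x=3: (0.106/0.286) × 557 = 206.4406
  x=4: (0.040/0.286) × 71 = 9.9301
  x=5: (0.019/0.286) × 503 = 33.4161
  x=6: (0.011/0.286) × 104 = 4.0000
  x=7: (0.006/0.286) × 183 = 3.8392
Sum = 316.0000 + 206.4406 + 9.9301 + 33.4161 + 4.0000 + 3.8392 = 573.6259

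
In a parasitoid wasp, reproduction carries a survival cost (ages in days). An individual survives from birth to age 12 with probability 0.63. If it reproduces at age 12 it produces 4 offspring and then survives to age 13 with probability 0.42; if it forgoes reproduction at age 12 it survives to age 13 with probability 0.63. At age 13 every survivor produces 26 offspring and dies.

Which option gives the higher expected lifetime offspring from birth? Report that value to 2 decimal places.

breed at age 12: R₀ = 0.63 × (4 + 0.42 × 26) = 0.63 × 14.9200 = 9.3996
delay to age 13: R₀ = 0.63 × (0.63 × 26) = 0.63 × 16.3800 = 10.3194
Higher: delay to age 13 (10.3194).

10.32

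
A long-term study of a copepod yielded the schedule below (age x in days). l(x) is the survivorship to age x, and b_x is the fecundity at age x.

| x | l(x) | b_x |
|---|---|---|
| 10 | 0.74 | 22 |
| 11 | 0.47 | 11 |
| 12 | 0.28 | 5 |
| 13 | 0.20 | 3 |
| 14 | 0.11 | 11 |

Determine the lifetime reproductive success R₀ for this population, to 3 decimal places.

24.660

R₀ = Σ l(x) b_x:
  age 10: 0.74 × 22 = 16.2800
  age 11: 0.47 × 11 = 5.1700
  age 12: 0.28 × 5 = 1.4000
  age 13: 0.20 × 3 = 0.6000
  age 14: 0.11 × 11 = 1.2100
R₀ = 16.2800 + 5.1700 + 1.4000 + 0.6000 + 1.2100 = 24.6600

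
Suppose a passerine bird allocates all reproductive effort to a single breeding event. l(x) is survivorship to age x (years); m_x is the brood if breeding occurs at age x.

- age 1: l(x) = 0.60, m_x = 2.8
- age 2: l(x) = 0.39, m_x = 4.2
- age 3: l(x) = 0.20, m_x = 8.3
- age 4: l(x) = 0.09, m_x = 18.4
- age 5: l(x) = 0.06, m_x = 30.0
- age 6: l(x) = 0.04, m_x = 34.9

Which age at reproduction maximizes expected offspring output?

5

Expected offspring if breeding at age x = l(x) × m_x:
  age 1: 0.60 × 2.8 = 1.680
  age 2: 0.39 × 4.2 = 1.638
  age 3: 0.20 × 8.3 = 1.660
  age 4: 0.09 × 18.4 = 1.656
  age 5: 0.06 × 30.0 = 1.800
  age 6: 0.04 × 34.9 = 1.396
Maximum at age 5 (1.800).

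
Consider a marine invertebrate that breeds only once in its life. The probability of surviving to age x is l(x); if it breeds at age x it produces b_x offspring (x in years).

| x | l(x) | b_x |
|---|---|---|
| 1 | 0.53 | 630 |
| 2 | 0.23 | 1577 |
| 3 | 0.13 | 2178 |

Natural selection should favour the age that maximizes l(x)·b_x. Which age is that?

Expected offspring if breeding at age x = l(x) × b_x:
  age 1: 0.53 × 630 = 333.900
  age 2: 0.23 × 1577 = 362.710
  age 3: 0.13 × 2178 = 283.140
Maximum at age 2 (362.710).

2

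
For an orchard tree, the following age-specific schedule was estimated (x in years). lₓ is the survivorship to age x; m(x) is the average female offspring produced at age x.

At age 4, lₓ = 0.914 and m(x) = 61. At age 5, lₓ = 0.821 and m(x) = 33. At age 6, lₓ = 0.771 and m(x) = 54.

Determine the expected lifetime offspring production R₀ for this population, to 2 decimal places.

R₀ = Σ lₓ m(x):
  age 4: 0.914 × 61 = 55.7540
  age 5: 0.821 × 33 = 27.0930
  age 6: 0.771 × 54 = 41.6340
R₀ = 55.7540 + 27.0930 + 41.6340 = 124.4810

124.48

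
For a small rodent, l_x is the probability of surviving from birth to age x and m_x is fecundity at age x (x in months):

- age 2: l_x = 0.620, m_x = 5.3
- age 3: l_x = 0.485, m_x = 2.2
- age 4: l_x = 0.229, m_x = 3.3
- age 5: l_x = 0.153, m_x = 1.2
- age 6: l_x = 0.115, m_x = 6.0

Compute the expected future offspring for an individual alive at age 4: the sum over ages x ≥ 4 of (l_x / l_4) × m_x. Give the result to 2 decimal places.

7.11

l_4 = 0.229. Conditional survival from age 4 to x is l_x / l_4.
  x=4: (0.229/0.229) × 3.3 = 3.3000
  x=5: (0.153/0.229) × 1.2 = 0.8017
  x=6: (0.115/0.229) × 6.0 = 3.0131
Sum = 3.3000 + 0.8017 + 3.0131 = 7.1148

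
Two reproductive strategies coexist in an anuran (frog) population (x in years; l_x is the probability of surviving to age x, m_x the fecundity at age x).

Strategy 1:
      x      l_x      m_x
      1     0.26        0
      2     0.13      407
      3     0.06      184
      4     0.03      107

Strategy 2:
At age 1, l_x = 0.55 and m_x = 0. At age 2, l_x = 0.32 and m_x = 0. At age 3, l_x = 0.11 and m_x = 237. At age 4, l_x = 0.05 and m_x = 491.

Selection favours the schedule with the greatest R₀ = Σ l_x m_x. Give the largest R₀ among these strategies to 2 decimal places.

67.16

Strategy 1: R₀ = 0.26×0 + 0.13×407 + 0.06×184 + 0.03×107 = 67.1600
Strategy 2: R₀ = 0.55×0 + 0.32×0 + 0.11×237 + 0.05×491 = 50.6200
Highest R₀: strategy 1 with 67.1600.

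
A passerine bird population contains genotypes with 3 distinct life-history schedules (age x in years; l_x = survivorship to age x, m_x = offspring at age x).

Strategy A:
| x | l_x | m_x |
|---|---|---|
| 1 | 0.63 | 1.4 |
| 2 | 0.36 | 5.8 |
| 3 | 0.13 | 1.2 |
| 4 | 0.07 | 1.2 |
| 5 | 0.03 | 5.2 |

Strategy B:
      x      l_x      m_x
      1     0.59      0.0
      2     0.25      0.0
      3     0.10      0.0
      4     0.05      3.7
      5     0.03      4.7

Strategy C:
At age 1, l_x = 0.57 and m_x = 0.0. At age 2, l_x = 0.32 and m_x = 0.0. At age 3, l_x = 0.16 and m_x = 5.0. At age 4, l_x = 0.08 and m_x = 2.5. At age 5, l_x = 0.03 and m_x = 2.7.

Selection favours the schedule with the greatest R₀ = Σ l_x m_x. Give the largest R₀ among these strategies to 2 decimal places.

3.37

Strategy A: R₀ = 0.63×1.4 + 0.36×5.8 + 0.13×1.2 + 0.07×1.2 + 0.03×5.2 = 3.3660
Strategy B: R₀ = 0.59×0.0 + 0.25×0.0 + 0.10×0.0 + 0.05×3.7 + 0.03×4.7 = 0.3260
Strategy C: R₀ = 0.57×0.0 + 0.32×0.0 + 0.16×5.0 + 0.08×2.5 + 0.03×2.7 = 1.0810
Highest R₀: strategy A with 3.3660.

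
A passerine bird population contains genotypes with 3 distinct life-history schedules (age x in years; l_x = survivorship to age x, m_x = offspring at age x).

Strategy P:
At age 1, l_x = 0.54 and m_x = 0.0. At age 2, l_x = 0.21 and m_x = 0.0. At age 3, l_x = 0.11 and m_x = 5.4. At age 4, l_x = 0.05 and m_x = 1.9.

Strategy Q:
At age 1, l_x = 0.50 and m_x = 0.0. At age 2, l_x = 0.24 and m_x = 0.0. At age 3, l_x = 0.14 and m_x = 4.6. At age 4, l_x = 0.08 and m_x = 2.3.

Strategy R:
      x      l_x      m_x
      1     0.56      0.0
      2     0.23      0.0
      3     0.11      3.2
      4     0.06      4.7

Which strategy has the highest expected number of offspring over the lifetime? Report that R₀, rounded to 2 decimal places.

Strategy P: R₀ = 0.54×0.0 + 0.21×0.0 + 0.11×5.4 + 0.05×1.9 = 0.6890
Strategy Q: R₀ = 0.50×0.0 + 0.24×0.0 + 0.14×4.6 + 0.08×2.3 = 0.8280
Strategy R: R₀ = 0.56×0.0 + 0.23×0.0 + 0.11×3.2 + 0.06×4.7 = 0.6340
Highest R₀: strategy Q with 0.8280.

0.83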